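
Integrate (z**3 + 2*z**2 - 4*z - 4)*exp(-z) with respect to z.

(-z**3 - 5*z**2 - 6*z - 2)*exp(-z) + C

Use integration by parts with u = z**3 + 2*z**2 - 4*z - 4, dv = exp(-z) dz, so v = -exp(-z).
Apply parts 3 times (tabular method): alternate signs, differentiate u down to 0, integrate dv up.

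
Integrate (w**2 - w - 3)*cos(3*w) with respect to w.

Use integration by parts with u = w**2 - w - 3, dv = cos(3*w) dw, so v = sin(3*w)/3.
Apply parts 2 times (tabular method): alternate signs, differentiate u down to 0, integrate dv up.

w**2*sin(3*w)/3 - w*sin(3*w)/3 + 2*w*cos(3*w)/9 - 29*sin(3*w)/27 - cos(3*w)/9 + C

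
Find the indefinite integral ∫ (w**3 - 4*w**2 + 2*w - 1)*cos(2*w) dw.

Use integration by parts with u = w**3 - 4*w**2 + 2*w - 1, dv = cos(2*w) dw, so v = sin(2*w)/2.
Apply parts 3 times (tabular method): alternate signs, differentiate u down to 0, integrate dv up.

w**3*sin(2*w)/2 - 2*w**2*sin(2*w) + 3*w**2*cos(2*w)/4 + w*sin(2*w)/4 - 2*w*cos(2*w) + sin(2*w)/2 + cos(2*w)/8 + C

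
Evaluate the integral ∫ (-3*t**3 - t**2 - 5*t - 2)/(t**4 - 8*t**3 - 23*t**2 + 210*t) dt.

-log(t)/105 - 1115*log(t - 7)/84 + 358*log(t - 6)/33 - 373*log(t + 5)/660 + C

Factor the denominator: t*(t - 7)*(t - 6)*(t + 5).
Partial-fraction decomposition: -373/(660*(t + 5)) + 358/(33*(t - 6)) - 1115/(84*(t - 7)) - 1/(105*t).
Integrate each term: A/(t−a) contributes A·log|t−a|.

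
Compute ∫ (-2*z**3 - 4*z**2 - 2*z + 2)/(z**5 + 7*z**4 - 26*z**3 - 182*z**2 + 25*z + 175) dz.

-179*log(z - 5)/1440 + log(z - 1)/64 + log(z + 1)/144 - 27*log(z + 5)/80 + 253*log(z + 7)/576 + C

Factor the denominator: (z - 5)*(z - 1)*(z + 1)*(z + 5)*(z + 7).
Partial-fraction decomposition: 253/(576*(z + 7)) - 27/(80*(z + 5)) + 1/(144*(z + 1)) + 1/(64*(z - 1)) - 179/(1440*(z - 5)).
Integrate each term: A/(z−a) contributes A·log|z−a|.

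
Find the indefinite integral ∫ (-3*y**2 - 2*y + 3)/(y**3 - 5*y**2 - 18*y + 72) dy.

-39*log(y - 6)/10 + 10*log(y - 3)/7 - 37*log(y + 4)/70 + C

Factor the denominator: (y - 6)*(y - 3)*(y + 4).
Partial-fraction decomposition: -37/(70*(y + 4)) + 10/(7*(y - 3)) - 39/(10*(y - 6)).
Integrate each term: A/(y−a) contributes A·log|y−a|.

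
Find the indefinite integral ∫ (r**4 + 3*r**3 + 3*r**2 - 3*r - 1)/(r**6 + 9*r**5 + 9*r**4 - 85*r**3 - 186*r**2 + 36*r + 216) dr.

179*log(r - 3)/2700 - log(r - 1)/168 - 349*log(r + 2)/1200 + 35*log(r + 3)/72 - 773*log(r + 6)/3024 - 3/(20*r + 40) + C

Factor the denominator: (r - 3)*(r - 1)*(r + 2)**2*(r + 3)*(r + 6).
Partial-fraction decomposition: -773/(3024*(r + 6)) + 35/(72*(r + 3)) - 349/(1200*(r + 2)) + 3/(20*(r + 2)**2) - 1/(168*(r - 1)) + 179/(2700*(r - 3)).
Integrate each term; A/(r−a) gives A·log|r−a|; A/(r−a)² gives −A/(r−a).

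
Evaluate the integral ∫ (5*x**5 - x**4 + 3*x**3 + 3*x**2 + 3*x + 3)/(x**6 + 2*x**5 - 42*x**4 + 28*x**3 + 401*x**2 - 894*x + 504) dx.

-5829*log(x - 3)/4900 + 7*log(x - 2)/2 - log(x - 1)/10 - 1843*log(x + 4)/1470 + 1213*log(x + 7)/300 - 627/(70*x - 210) + C

Factor the denominator: (x - 3)**2*(x - 2)*(x - 1)*(x + 4)*(x + 7).
Partial-fraction decomposition: 1213/(300*(x + 7)) - 1843/(1470*(x + 4)) - 1/(10*(x - 1)) + 7/(2*(x - 2)) - 5829/(4900*(x - 3)) + 627/(70*(x - 3)**2).
Integrate each term; A/(x−a) gives A·log|x−a|; A/(x−a)² gives −A/(x−a).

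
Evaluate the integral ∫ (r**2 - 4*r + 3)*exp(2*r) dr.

Use integration by parts with u = r**2 - 4*r + 3, dv = exp(2*r) dr, so v = exp(2*r)/2.
Apply parts 2 times (tabular method): alternate signs, differentiate u down to 0, integrate dv up.

(2*r**2 - 10*r + 11)*exp(2*r)/4 + C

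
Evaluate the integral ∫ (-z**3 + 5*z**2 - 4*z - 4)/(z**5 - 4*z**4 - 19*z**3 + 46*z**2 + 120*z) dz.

-log(z)/30 - 3*log(z - 5)/35 + log(z - 4)/42 - 8*log(z + 2)/21 + 10*log(z + 3)/21 + C

Factor the denominator: z*(z - 5)*(z - 4)*(z + 2)*(z + 3).
Partial-fraction decomposition: 10/(21*(z + 3)) - 8/(21*(z + 2)) + 1/(42*(z - 4)) - 3/(35*(z - 5)) - 1/(30*z).
Integrate each term: A/(z−a) contributes A·log|z−a|.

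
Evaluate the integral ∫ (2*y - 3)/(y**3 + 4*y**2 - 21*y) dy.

Factor the denominator: y*(y - 3)*(y + 7).
Partial-fraction decomposition: -17/(70*(y + 7)) + 1/(10*(y - 3)) + 1/(7*y).
Integrate each term: A/(y−a) contributes A·log|y−a|.

log(y)/7 + log(y - 3)/10 - 17*log(y + 7)/70 + C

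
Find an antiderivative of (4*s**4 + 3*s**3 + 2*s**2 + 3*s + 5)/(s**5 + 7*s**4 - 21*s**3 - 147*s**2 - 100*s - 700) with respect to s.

Factor the denominator: (s - 5)*(s + 5)*(s + 7)*(s**2 + 4).
Partial-fraction decomposition: (124*s - 391)/(1537*(s**2 + 4)) + 8657/(1272*(s + 7)) - 433/(116*(s + 5)) + 589/(696*(s - 5)).
Integrate each term; A/(s−a) gives A·log|s−a|; the (Bs+D)/(s²+p²) term gives a log and an atan.

589*log(s - 5)/696 - 433*log(s + 5)/116 + 8657*log(s + 7)/1272 + 62*log(s**2 + 4)/1537 - 391*atan(s/2)/3074 + C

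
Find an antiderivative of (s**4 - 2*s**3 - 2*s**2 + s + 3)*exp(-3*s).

(-27*s**4 + 18*s**3 + 72*s**2 + 21*s - 74)*exp(-3*s)/81 + C

Use integration by parts with u = s**4 - 2*s**3 - 2*s**2 + s + 3, dv = exp(-3*s) ds, so v = -exp(-3*s)/3.
Apply parts 4 times (tabular method): alternate signs, differentiate u down to 0, integrate dv up.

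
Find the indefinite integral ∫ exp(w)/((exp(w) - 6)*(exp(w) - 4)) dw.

Let u = e^w, du = e^w dw.
The integral becomes ∫ du/((u-6)(u-4)); decompose into partial fractions.

log(exp(w) - 6)/2 - log(exp(w) - 4)/2 + C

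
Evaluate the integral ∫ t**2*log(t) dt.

t**3*log(t)/3 - t**3/9 + C

Use integration by parts with u = log(t), dv = t**2 dt.
Then du = 1/t dt and v = t**3/3.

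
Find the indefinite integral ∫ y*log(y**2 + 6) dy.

y**2*log(y**2 + 6)/2 - y**2/2 + 3*log(y**2 + 6) + C

Let u = y**2 + 6, so du = (2*y) dy.
The integral becomes (1/2)·∫ log(u) du; integrate by parts with u′=log(u), dv′=du.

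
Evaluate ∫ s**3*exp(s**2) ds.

(s**2 - 1)*exp(s**2)/2 + C

Let u = s², du = 2s ds; rewrite as (1/2)∫ u^1·exp(1u) du.
Now integrate by parts 1 time.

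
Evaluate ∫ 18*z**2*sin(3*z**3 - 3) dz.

Let u = 3*z**3 - 3, so du = (9*z**2) dz.
Rewriting, the integral becomes 2·∫ sin(u) du = 2·-cos(u).
Substituting back, u = 3*z**3 - 3.

-2*cos(3*z**3 - 3) + C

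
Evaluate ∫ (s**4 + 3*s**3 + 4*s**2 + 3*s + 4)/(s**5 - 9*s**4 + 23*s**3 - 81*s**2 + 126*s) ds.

Factor the denominator: s*(s - 7)*(s - 2)*(s**2 + 9).
Partial-fraction decomposition: -(2189*s - 2889)/(6786*(s**2 + 9)) - 33/(65*(s - 2)) + 3651/(2030*(s - 7)) + 2/(63*s).
Integrate each term; A/(s−a) gives A·log|s−a|; the (Bs+D)/(s²+p²) term gives a log and an atan.

2*log(s)/63 + 3651*log(s - 7)/2030 - 33*log(s - 2)/65 - 2189*log(s**2 + 9)/13572 + 107*atan(s/3)/754 + C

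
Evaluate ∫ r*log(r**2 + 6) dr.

r**2*log(r**2 + 6)/2 - r**2/2 + 3*log(r**2 + 6) + C

Let u = r**2 + 6, so du = (2*r) dr.
The integral becomes (1/2)·∫ log(u) du; integrate by parts with u′=log(u), dv′=du.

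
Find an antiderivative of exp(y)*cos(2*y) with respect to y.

Let I denote the integral. Integrate by parts with u = cos(2*y), dv = exp(y) dy, so v = exp(y): I = exp(y)*cos(2*y) + 2·∫ exp(y)*sin(2*y) dy.
Apply parts again with u = sin(2*y), dv = exp(y) dy: ∫ exp(y)*sin(2*y) dy = exp(y)*sin(2*y) − 2·I. Substituting back brings back I: I = 2*exp(y)*sin(2*y) + exp(y)*cos(2*y) − 4·I.
Solving for I: (1 + 4)·I equals the remaining terms, so I = (1/5)·(2*exp(y)*sin(2*y) + exp(y)*cos(2*y)).

2*exp(y)*sin(2*y)/5 + exp(y)*cos(2*y)/5 + C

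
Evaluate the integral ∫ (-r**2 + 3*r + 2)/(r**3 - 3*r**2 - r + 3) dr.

log(r - 3)/4 - log(r - 1) - log(r + 1)/4 + C

Factor the denominator: (r - 3)*(r - 1)*(r + 1).
Partial-fraction decomposition: -1/(4*(r + 1)) - 1/(r - 1) + 1/(4*(r - 3)).
Integrate each term: A/(r−a) contributes A·log|r−a|.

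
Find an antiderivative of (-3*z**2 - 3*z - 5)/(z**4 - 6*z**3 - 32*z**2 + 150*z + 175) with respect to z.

Factor the denominator: (z - 7)*(z - 5)*(z + 1)*(z + 5).
Partial-fraction decomposition: 13/(96*(z + 5)) - 5/(192*(z + 1)) + 19/(24*(z - 5)) - 173/(192*(z - 7)).
Integrate each term: A/(z−a) contributes A·log|z−a|.

-173*log(z - 7)/192 + 19*log(z - 5)/24 - 5*log(z + 1)/192 + 13*log(z + 5)/96 + C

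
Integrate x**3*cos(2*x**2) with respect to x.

Let u = x², du = 2x dx; rewrite as (1/2)∫ u^1·cos(2u) du.
Now integrate by parts 1 time.

x**2*sin(2*x**2)/4 + cos(2*x**2)/8 + C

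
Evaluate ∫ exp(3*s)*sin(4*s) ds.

Let I denote the integral. Integrate by parts with u = sin(4*s), dv = exp(3*s) ds, so v = exp(3*s)/3: I = exp(3*s)*sin(4*s)/3 − (4/3)·∫ exp(3*s)*cos(4*s) ds.
Apply parts again with u = cos(4*s), dv = exp(3*s) ds: ∫ exp(3*s)*cos(4*s) ds = exp(3*s)*cos(4*s)/3 + (4/3)·I. Substituting back brings back I: I = exp(3*s)*sin(4*s)/3 - 4*exp(3*s)*cos(4*s)/9 − (16/9)·I.
Solving for I: (1 + 16/9)·I equals the remaining terms, so I = (9/25)·(exp(3*s)*sin(4*s)/3 - 4*exp(3*s)*cos(4*s)/9).

3*exp(3*s)*sin(4*s)/25 - 4*exp(3*s)*cos(4*s)/25 + C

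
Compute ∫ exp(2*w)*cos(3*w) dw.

3*exp(2*w)*sin(3*w)/13 + 2*exp(2*w)*cos(3*w)/13 + C

Let I denote the integral. Integrate by parts with u = cos(3*w), dv = exp(2*w) dw, so v = exp(2*w)/2: I = exp(2*w)*cos(3*w)/2 + (3/2)·∫ exp(2*w)*sin(3*w) dw.
Apply parts again with u = sin(3*w), dv = exp(2*w) dw: ∫ exp(2*w)*sin(3*w) dw = exp(2*w)*sin(3*w)/2 − (3/2)·I. Substituting back brings back I: I = 3*exp(2*w)*sin(3*w)/4 + exp(2*w)*cos(3*w)/2 − (9/4)·I.
Solving for I: (1 + 9/4)·I equals the remaining terms, so I = (4/13)·(3*exp(2*w)*sin(3*w)/4 + exp(2*w)*cos(3*w)/2).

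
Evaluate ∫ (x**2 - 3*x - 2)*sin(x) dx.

-x**2*cos(x) + 2*x*sin(x) + 3*x*cos(x) - 3*sin(x) + 4*cos(x) + C

Use integration by parts with u = x**2 - 3*x - 2, dv = sin(x) dx, so v = -cos(x).
Apply parts 2 times (tabular method): alternate signs, differentiate u down to 0, integrate dv up.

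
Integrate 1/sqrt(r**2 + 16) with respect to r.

log(r + sqrt(r**2 + 16)) + C

Substitute r = 4·tan(θ), so dr = 4·sec(θ)^2 dθ and the radical becomes sqrt(r**2 + 16) = 4·sec(θ) by the Pythagorean identity.
Integrate the resulting trig expression in θ, then back-substitute tan(θ) = r/4, sec(θ) = sqrt(r**2 + 16)/4 (absorbing any constant into C).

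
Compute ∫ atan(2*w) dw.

Use integration by parts with u = arctan(2*w), dv = dw.
Then du = 2/(4*w**2 + 1) dw.

w*atan(2*w) - log(4*w**2 + 1)/4 + C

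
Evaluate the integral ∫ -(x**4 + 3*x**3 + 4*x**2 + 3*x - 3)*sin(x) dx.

Use integration by parts with u = x**4 + 3*x**3 + 4*x**2 + 3*x - 3, dv = -sin(x) dx, so v = cos(x).
Apply parts 4 times (tabular method): alternate signs, differentiate u down to 0, integrate dv up.

x**4*cos(x) - 4*x**3*sin(x) + 3*x**3*cos(x) - 9*x**2*sin(x) - 8*x**2*cos(x) + 16*x*sin(x) - 15*x*cos(x) + 15*sin(x) + 13*cos(x) + C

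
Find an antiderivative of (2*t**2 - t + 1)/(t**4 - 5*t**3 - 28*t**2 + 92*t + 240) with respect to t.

67*log(t - 6)/80 - 46*log(t - 5)/63 + 11*log(t + 2)/112 - 37*log(t + 4)/180 + C

Factor the denominator: (t - 6)*(t - 5)*(t + 2)*(t + 4).
Partial-fraction decomposition: -37/(180*(t + 4)) + 11/(112*(t + 2)) - 46/(63*(t - 5)) + 67/(80*(t - 6)).
Integrate each term: A/(t−a) contributes A·log|t−a|.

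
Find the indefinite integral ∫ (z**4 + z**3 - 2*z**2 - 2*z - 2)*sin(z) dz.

-z**4*cos(z) + 4*z**3*sin(z) - z**3*cos(z) + 3*z**2*sin(z) + 14*z**2*cos(z) - 28*z*sin(z) + 8*z*cos(z) - 8*sin(z) - 26*cos(z) + C

Use integration by parts with u = z**4 + z**3 - 2*z**2 - 2*z - 2, dv = sin(z) dz, so v = -cos(z).
Apply parts 4 times (tabular method): alternate signs, differentiate u down to 0, integrate dv up.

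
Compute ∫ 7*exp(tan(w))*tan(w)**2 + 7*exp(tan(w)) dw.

7*exp(tan(w)) + C

Let u = tan(w), so du = (tan(w)**2 + 1) dw.
Rewriting, the integral becomes 7·∫ e^u du = 7·e^u.
Substituting back, u = tan(w).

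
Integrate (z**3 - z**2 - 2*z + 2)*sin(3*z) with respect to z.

Use integration by parts with u = z**3 - z**2 - 2*z + 2, dv = sin(3*z) dz, so v = -cos(3*z)/3.
Apply parts 3 times (tabular method): alternate signs, differentiate u down to 0, integrate dv up.

-z**3*cos(3*z)/3 + z**2*sin(3*z)/3 + z**2*cos(3*z)/3 - 2*z*sin(3*z)/9 + 8*z*cos(3*z)/9 - 8*sin(3*z)/27 - 20*cos(3*z)/27 + C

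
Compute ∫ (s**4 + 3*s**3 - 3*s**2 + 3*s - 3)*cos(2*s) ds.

s**4*sin(2*s)/2 + 3*s**3*sin(2*s)/2 + s**3*cos(2*s) - 3*s**2*sin(2*s) + 9*s**2*cos(2*s)/4 - 3*s*sin(2*s)/4 - 3*s*cos(2*s) - 3*cos(2*s)/8 + C

Use integration by parts with u = s**4 + 3*s**3 - 3*s**2 + 3*s - 3, dv = cos(2*s) ds, so v = sin(2*s)/2.
Apply parts 4 times (tabular method): alternate signs, differentiate u down to 0, integrate dv up.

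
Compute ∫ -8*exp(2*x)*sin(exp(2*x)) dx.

4*cos(exp(2*x)) + C

Let u = exp(2*x), so du = (2*exp(2*x)) dx.
Rewriting, the integral becomes -4·∫ sin(u) du = -4·-cos(u).
Substituting back, u = exp(2*x).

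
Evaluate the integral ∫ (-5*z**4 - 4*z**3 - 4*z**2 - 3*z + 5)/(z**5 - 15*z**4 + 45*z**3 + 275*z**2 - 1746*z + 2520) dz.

Factor the denominator: (z - 7)*(z - 6)*(z - 4)*(z - 3)*(z + 5).
Partial-fraction decomposition: -2705/(9504*(z + 5)) + 553/(96*(z - 3)) - 1607/(54*(z - 4)) + 7501/(66*(z - 6)) - 13589/(144*(z - 7)).
Integrate each term: A/(z−a) contributes A·log|z−a|.

-13589*log(z - 7)/144 + 7501*log(z - 6)/66 - 1607*log(z - 4)/54 + 553*log(z - 3)/96 - 2705*log(z + 5)/9504 + C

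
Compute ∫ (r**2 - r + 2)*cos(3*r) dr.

Use integration by parts with u = r**2 - r + 2, dv = cos(3*r) dr, so v = sin(3*r)/3.
Apply parts 2 times (tabular method): alternate signs, differentiate u down to 0, integrate dv up.

r**2*sin(3*r)/3 - r*sin(3*r)/3 + 2*r*cos(3*r)/9 + 16*sin(3*r)/27 - cos(3*r)/9 + C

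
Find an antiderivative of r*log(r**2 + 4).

Let u = r**2 + 4, so du = (2*r) dr.
The integral becomes (1/2)·∫ log(u) du; integrate by parts with u′=log(u), dv′=du.

r**2*log(r**2 + 4)/2 - r**2/2 + 2*log(r**2 + 4) + C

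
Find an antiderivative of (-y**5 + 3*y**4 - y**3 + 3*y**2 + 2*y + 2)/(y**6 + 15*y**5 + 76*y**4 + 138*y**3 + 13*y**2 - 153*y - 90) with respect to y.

Factor the denominator: (y - 1)*(y + 1)**2*(y + 3)*(y + 5)*(y + 6).
Partial-fraction decomposition: -11978/(525*(y + 6)) + 649/(24*(y + 5)) - 67/(12*(y + 3)) + 69/(200*(y + 1)) - 1/(10*(y + 1)**2) + 1/(84*(y - 1)).
Integrate each term; A/(y−a) gives A·log|y−a|; A/(y−a)² gives −A/(y−a).

log(y - 1)/84 + 69*log(y + 1)/200 - 67*log(y + 3)/12 + 649*log(y + 5)/24 - 11978*log(y + 6)/525 + 1/(10*y + 10) + C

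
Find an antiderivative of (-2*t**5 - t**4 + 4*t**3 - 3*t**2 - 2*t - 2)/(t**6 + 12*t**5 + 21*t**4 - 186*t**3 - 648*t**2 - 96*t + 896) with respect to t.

-117*log(t - 4)/704 + log(t - 1)/300 + log(t + 2)/60 + 27109*log(t + 4)/4800 - 4951*log(t + 7)/660 + 249/(40*t + 160) + C

Factor the denominator: (t - 4)*(t - 1)*(t + 2)*(t + 4)**2*(t + 7).
Partial-fraction decomposition: -4951/(660*(t + 7)) + 27109/(4800*(t + 4)) - 249/(40*(t + 4)**2) + 1/(60*(t + 2)) + 1/(300*(t - 1)) - 117/(704*(t - 4)).
Integrate each term; A/(t−a) gives A·log|t−a|; A/(t−a)² gives −A/(t−a).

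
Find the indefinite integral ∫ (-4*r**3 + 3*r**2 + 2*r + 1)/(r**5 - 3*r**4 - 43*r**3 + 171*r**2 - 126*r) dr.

-log(r)/126 - 743*log(r - 6)/1170 + 37*log(r - 3)/90 + log(r - 1)/40 + 753*log(r + 7)/3640 + C

Factor the denominator: r*(r - 6)*(r - 3)*(r - 1)*(r + 7).
Partial-fraction decomposition: 753/(3640*(r + 7)) + 1/(40*(r - 1)) + 37/(90*(r - 3)) - 743/(1170*(r - 6)) - 1/(126*r).
Integrate each term: A/(r−a) contributes A·log|r−a|.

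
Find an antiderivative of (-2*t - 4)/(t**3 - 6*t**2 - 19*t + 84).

Factor the denominator: (t - 7)*(t - 3)*(t + 4).
Partial-fraction decomposition: 4/(77*(t + 4)) + 5/(14*(t - 3)) - 9/(22*(t - 7)).
Integrate each term: A/(t−a) contributes A·log|t−a|.

-9*log(t - 7)/22 + 5*log(t - 3)/14 + 4*log(t + 4)/77 + C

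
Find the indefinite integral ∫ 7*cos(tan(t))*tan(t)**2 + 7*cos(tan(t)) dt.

Let u = tan(t), so du = (tan(t)**2 + 1) dt.
Rewriting, the integral becomes 7·∫ cos(u) du = 7·sin(u).
Substituting back, u = tan(t).

7*sin(tan(t)) + C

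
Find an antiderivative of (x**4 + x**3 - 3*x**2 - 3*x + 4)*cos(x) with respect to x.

Use integration by parts with u = x**4 + x**3 - 3*x**2 - 3*x + 4, dv = cos(x) dx, so v = sin(x).
Apply parts 4 times (tabular method): alternate signs, differentiate u down to 0, integrate dv up.

x**4*sin(x) + x**3*sin(x) + 4*x**3*cos(x) - 15*x**2*sin(x) + 3*x**2*cos(x) - 9*x*sin(x) - 30*x*cos(x) + 34*sin(x) - 9*cos(x) + C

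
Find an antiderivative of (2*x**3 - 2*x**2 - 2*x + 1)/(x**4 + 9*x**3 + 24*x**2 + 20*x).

Factor the denominator: x*(x + 2)**2*(x + 5).
Partial-fraction decomposition: 289/(45*(x + 5)) - 161/(36*(x + 2)) + 19/(6*(x + 2)**2) + 1/(20*x).
Integrate each term; A/(x−a) gives A·log|x−a|; A/(x−a)² gives −A/(x−a).

log(x)/20 - 161*log(x + 2)/36 + 289*log(x + 5)/45 - 19/(6*x + 12) + C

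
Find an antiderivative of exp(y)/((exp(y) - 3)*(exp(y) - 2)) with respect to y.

log(exp(y) - 3) - log(exp(y) - 2) + C

Let u = e^y, du = e^y dy.
The integral becomes ∫ du/((u-2)(u-3)); decompose into partial fractions.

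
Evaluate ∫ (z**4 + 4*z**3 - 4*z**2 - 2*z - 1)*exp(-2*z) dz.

(-2*z**4 - 12*z**3 - 10*z**2 - 6*z - 1)*exp(-2*z)/4 + C

Use integration by parts with u = z**4 + 4*z**3 - 4*z**2 - 2*z - 1, dv = exp(-2*z) dz, so v = -exp(-2*z)/2.
Apply parts 4 times (tabular method): alternate signs, differentiate u down to 0, integrate dv up.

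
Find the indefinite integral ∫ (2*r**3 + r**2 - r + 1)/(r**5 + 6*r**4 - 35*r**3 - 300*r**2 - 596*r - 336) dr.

81*log(r - 7)/1144 - log(r + 1)/120 - log(r + 2)/8 + 107*log(r + 4)/132 - 389*log(r + 6)/520 + C

Factor the denominator: (r - 7)*(r + 1)*(r + 2)*(r + 4)*(r + 6).
Partial-fraction decomposition: -389/(520*(r + 6)) + 107/(132*(r + 4)) - 1/(8*(r + 2)) - 1/(120*(r + 1)) + 81/(1144*(r - 7)).
Integrate each term: A/(r−a) contributes A·log|r−a|.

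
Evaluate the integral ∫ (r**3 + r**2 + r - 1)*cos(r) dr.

Use integration by parts with u = r**3 + r**2 + r - 1, dv = cos(r) dr, so v = sin(r).
Apply parts 3 times (tabular method): alternate signs, differentiate u down to 0, integrate dv up.

r**3*sin(r) + r**2*sin(r) + 3*r**2*cos(r) - 5*r*sin(r) + 2*r*cos(r) - 3*sin(r) - 5*cos(r) + C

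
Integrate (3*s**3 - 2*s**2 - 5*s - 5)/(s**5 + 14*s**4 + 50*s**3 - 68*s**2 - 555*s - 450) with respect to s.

Factor the denominator: (s - 3)*(s + 1)*(s + 5)**2*(s + 6).
Partial-fraction decomposition: -139/(9*(s + 6)) + 3945/(256*(s + 5)) - 405/(32*(s + 5)**2) + 1/(64*(s + 1)) + 43/(2304*(s - 3)).
Integrate each term; A/(s−a) gives A·log|s−a|; A/(s−a)² gives −A/(s−a).

43*log(s - 3)/2304 + log(s + 1)/64 + 3945*log(s + 5)/256 - 139*log(s + 6)/9 + 405/(32*s + 160) + C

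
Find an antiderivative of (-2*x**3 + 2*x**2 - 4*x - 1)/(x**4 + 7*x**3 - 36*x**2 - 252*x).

Factor the denominator: x*(x - 6)*(x + 6)*(x + 7).
Partial-fraction decomposition: -811/(91*(x + 7)) + 527/(72*(x + 6)) - 385/(936*(x - 6)) + 1/(252*x).
Integrate each term: A/(x−a) contributes A·log|x−a|.

log(x)/252 - 385*log(x - 6)/936 + 527*log(x + 6)/72 - 811*log(x + 7)/91 + C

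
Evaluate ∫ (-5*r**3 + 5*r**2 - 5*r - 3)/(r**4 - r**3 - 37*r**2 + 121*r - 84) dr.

-263*log(r - 4)/33 + 27*log(r - 3)/5 - log(r - 1)/6 - 249*log(r + 7)/110 + C

Factor the denominator: (r - 4)*(r - 3)*(r - 1)*(r + 7).
Partial-fraction decomposition: -249/(110*(r + 7)) - 1/(6*(r - 1)) + 27/(5*(r - 3)) - 263/(33*(r - 4)).
Integrate each term: A/(r−a) contributes A·log|r−a|.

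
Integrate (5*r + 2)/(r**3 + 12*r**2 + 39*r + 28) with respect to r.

Factor the denominator: (r + 1)*(r + 4)*(r + 7).
Partial-fraction decomposition: -11/(6*(r + 7)) + 2/(r + 4) - 1/(6*(r + 1)).
Integrate each term: A/(r−a) contributes A·log|r−a|.

-log(r + 1)/6 + 2*log(r + 4) - 11*log(r + 7)/6 + C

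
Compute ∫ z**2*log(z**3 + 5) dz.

Let u = z**3 + 5, so du = (3*z**2) dz.
The integral becomes (1/3)·∫ log(u) du; integrate by parts with u′=log(u), dv′=du.

z**3*log(z**3 + 5)/3 - z**3/3 + 5*log(z**3 + 5)/3 + C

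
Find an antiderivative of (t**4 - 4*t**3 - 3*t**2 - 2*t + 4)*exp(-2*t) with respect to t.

(-t**4 + 2*t**3 + 6*t**2 + 8*t)*exp(-2*t)/2 + C

Use integration by parts with u = t**4 - 4*t**3 - 3*t**2 - 2*t + 4, dv = exp(-2*t) dt, so v = -exp(-2*t)/2.
Apply parts 4 times (tabular method): alternate signs, differentiate u down to 0, integrate dv up.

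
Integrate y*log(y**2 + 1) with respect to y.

Let u = y**2 + 1, so du = (2*y) dy.
The integral becomes (1/2)·∫ log(u) du; integrate by parts with u′=log(u), dv′=du.

y**2*log(y**2 + 1)/2 - y**2/2 + log(y**2 + 1)/2 + C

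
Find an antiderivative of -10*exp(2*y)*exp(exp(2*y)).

Let u = exp(2*y), so du = (2*exp(2*y)) dy.
Rewriting, the integral becomes -5·∫ e^u du = -5·e^u.
Substituting back, u = exp(2*y).

-5*exp(exp(2*y)) + C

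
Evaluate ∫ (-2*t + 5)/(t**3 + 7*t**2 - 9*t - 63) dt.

-log(t - 3)/60 - 11*log(t + 3)/24 + 19*log(t + 7)/40 + C

Factor the denominator: (t - 3)*(t + 3)*(t + 7).
Partial-fraction decomposition: 19/(40*(t + 7)) - 11/(24*(t + 3)) - 1/(60*(t - 3)).
Integrate each term: A/(t−a) contributes A·log|t−a|.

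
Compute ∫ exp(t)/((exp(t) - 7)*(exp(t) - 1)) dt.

log(exp(t) - 7)/6 - log(exp(t) - 1)/6 + C

Let u = e^t, du = e^t dt.
The integral becomes ∫ du/((u-1)(u-7)); decompose into partial fractions.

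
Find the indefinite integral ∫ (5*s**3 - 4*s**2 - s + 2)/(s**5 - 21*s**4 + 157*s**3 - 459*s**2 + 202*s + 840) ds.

Factor the denominator: (s - 7)*(s - 6)*(s - 5)*(s - 4)*(s + 1).
Partial-fraction decomposition: -1/(280*(s + 1)) - 127/(15*(s - 4)) + 87/(2*(s - 5)) - 466/(7*(s - 6)) + 757/(24*(s - 7)).
Integrate each term: A/(s−a) contributes A·log|s−a|.

757*log(s - 7)/24 - 466*log(s - 6)/7 + 87*log(s - 5)/2 - 127*log(s - 4)/15 - log(s + 1)/280 + C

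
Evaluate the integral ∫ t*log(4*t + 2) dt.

t**2*log(4*t + 2)/2 - t**2/4 + t/4 - log(2*t + 1)/8 + C

Use integration by parts with u = log(4*t + 2), dv = t dt.
Then du = 4/(4*t + 2) dt and v = t**2/2.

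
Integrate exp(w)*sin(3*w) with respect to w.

exp(w)*sin(3*w)/10 - 3*exp(w)*cos(3*w)/10 + C

Let I denote the integral. Integrate by parts with u = sin(3*w), dv = exp(w) dw, so v = exp(w): I = exp(w)*sin(3*w) − 3·∫ exp(w)*cos(3*w) dw.
Apply parts again with u = cos(3*w), dv = exp(w) dw: ∫ exp(w)*cos(3*w) dw = exp(w)*cos(3*w) + 3·I. Substituting back brings back I: I = exp(w)*sin(3*w) - 3*exp(w)*cos(3*w) − 9·I.
Solving for I: (1 + 9)·I equals the remaining terms, so I = (1/10)·(exp(w)*sin(3*w) - 3*exp(w)*cos(3*w)).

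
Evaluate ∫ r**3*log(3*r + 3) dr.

Use integration by parts with u = log(3*r + 3), dv = r**3 dr.
Then du = 3/(3*r + 3) dr and v = r**4/4.

r**4*log(3*r + 3)/4 - r**4/16 + r**3/12 - r**2/8 + r/4 - log(r + 1)/4 + C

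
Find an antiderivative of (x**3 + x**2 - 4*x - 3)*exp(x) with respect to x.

(x**3 - 2*x**2 - 3)*exp(x) + C

Use integration by parts with u = x**3 + x**2 - 4*x - 3, dv = exp(x) dx, so v = exp(x).
Apply parts 3 times (tabular method): alternate signs, differentiate u down to 0, integrate dv up.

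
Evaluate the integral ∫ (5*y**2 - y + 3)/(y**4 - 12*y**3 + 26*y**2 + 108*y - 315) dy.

Factor the denominator: (y - 7)*(y - 5)*(y - 3)*(y + 3).
Partial-fraction decomposition: -17/(160*(y + 3)) + 15/(16*(y - 3)) - 123/(32*(y - 5)) + 241/(80*(y - 7)).
Integrate each term: A/(y−a) contributes A·log|y−a|.

241*log(y - 7)/80 - 123*log(y - 5)/32 + 15*log(y - 3)/16 - 17*log(y + 3)/160 + C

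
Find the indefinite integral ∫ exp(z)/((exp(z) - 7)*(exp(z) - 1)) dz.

Let u = e^z, du = e^z dz.
The integral becomes ∫ du/((u-1)(u-7)); decompose into partial fractions.

log(exp(z) - 7)/6 - log(exp(z) - 1)/6 + C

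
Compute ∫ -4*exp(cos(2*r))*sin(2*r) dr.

2*exp(cos(2*r)) + C

Let u = cos(2*r), so du = (-2*sin(2*r)) dr.
Rewriting, the integral becomes 2·∫ e^u du = 2·e^u.
Substituting back, u = cos(2*r).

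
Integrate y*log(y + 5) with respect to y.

Use integration by parts with u = log(y + 5), dv = y dy.
Then du = 1/(y + 5) dy and v = y**2/2.

y**2*log(y + 5)/2 - y**2/4 + 5*y/2 - 25*log(y + 5)/2 + C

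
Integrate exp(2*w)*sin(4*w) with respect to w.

exp(2*w)*sin(4*w)/10 - exp(2*w)*cos(4*w)/5 + C

Let I denote the integral. Integrate by parts with u = sin(4*w), dv = exp(2*w) dw, so v = exp(2*w)/2: I = exp(2*w)*sin(4*w)/2 − 2·∫ exp(2*w)*cos(4*w) dw.
Apply parts again with u = cos(4*w), dv = exp(2*w) dw: ∫ exp(2*w)*cos(4*w) dw = exp(2*w)*cos(4*w)/2 + 2·I. Substituting back brings back I: I = exp(2*w)*sin(4*w)/2 - exp(2*w)*cos(4*w) − 4·I.
Solving for I: (1 + 4)·I equals the remaining terms, so I = (1/5)·(exp(2*w)*sin(4*w)/2 - exp(2*w)*cos(4*w)).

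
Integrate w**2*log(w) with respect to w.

w**3*log(w)/3 - w**3/9 + C

Use integration by parts with u = log(w), dv = w**2 dw.
Then du = 1/w dw and v = w**3/3.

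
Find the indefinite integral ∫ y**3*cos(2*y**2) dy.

y**2*sin(2*y**2)/4 + cos(2*y**2)/8 + C

Let u = y², du = 2y dy; rewrite as (1/2)∫ u^1·cos(2u) du.
Now integrate by parts 1 time.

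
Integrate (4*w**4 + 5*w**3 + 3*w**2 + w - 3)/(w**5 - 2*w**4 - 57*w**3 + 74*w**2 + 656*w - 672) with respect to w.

Factor the denominator: (w - 7)*(w - 4)*(w - 1)*(w + 4)*(w + 6).
Partial-fraction decomposition: 4203/(1820*(w + 6)) - 149/(176*(w + 4)) + 1/(63*(w - 1)) - 1393/(720*(w - 4)) + 5735/(1287*(w - 7)).
Integrate each term: A/(w−a) contributes A·log|w−a|.

5735*log(w - 7)/1287 - 1393*log(w - 4)/720 + log(w - 1)/63 - 149*log(w + 4)/176 + 4203*log(w + 6)/1820 + C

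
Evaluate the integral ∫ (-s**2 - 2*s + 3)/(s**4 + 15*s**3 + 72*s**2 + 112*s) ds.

3*log(s)/112 - 77*log(s + 4)/144 + 32*log(s + 7)/63 - 5/(12*s + 48) + C

Factor the denominator: s*(s + 4)**2*(s + 7).
Partial-fraction decomposition: 32/(63*(s + 7)) - 77/(144*(s + 4)) + 5/(12*(s + 4)**2) + 3/(112*s).
Integrate each term; A/(s−a) gives A·log|s−a|; A/(s−a)² gives −A/(s−a).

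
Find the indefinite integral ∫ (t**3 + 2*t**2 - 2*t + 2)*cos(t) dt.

t**3*sin(t) + 2*t**2*sin(t) + 3*t**2*cos(t) - 8*t*sin(t) + 4*t*cos(t) - 2*sin(t) - 8*cos(t) + C

Use integration by parts with u = t**3 + 2*t**2 - 2*t + 2, dv = cos(t) dt, so v = sin(t).
Apply parts 3 times (tabular method): alternate signs, differentiate u down to 0, integrate dv up.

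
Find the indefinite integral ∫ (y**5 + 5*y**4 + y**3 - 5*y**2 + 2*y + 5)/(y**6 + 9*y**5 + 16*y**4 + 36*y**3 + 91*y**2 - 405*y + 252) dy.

Factor the denominator: (y - 1)**2*(y + 4)*(y + 7)*(y**2 + 9).
Partial-fraction decomposition: (30367*y - 31493)/(72500*(y**2 + 9)) + 5399/(11136*(y + 7)) + 109/(1875*(y + 4)) + 611/(16000*(y - 1)) + 9/(400*(y - 1)**2).
Integrate each term; A/(y−a) gives A·log|y−a|; the (By+D)/(y²+p²) term gives a log and an atan.

611*log(y - 1)/16000 + 109*log(y + 4)/1875 + 5399*log(y + 7)/11136 + 30367*log(y**2 + 9)/145000 - 31493*atan(y/3)/217500 - 9/(400*y - 400) + C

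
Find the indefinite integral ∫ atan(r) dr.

Use integration by parts with u = arctan(r), dv = dr.
Then du = 1/(r**2 + 1) dr.

r*atan(r) - log(r**2 + 1)/2 + C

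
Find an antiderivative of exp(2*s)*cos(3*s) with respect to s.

Let I denote the integral. Integrate by parts with u = cos(3*s), dv = exp(2*s) ds, so v = exp(2*s)/2: I = exp(2*s)*cos(3*s)/2 + (3/2)·∫ exp(2*s)*sin(3*s) ds.
Apply parts again with u = sin(3*s), dv = exp(2*s) ds: ∫ exp(2*s)*sin(3*s) ds = exp(2*s)*sin(3*s)/2 − (3/2)·I. Substituting back brings back I: I = 3*exp(2*s)*sin(3*s)/4 + exp(2*s)*cos(3*s)/2 − (9/4)·I.
Solving for I: (1 + 9/4)·I equals the remaining terms, so I = (4/13)·(3*exp(2*s)*sin(3*s)/4 + exp(2*s)*cos(3*s)/2).

3*exp(2*s)*sin(3*s)/13 + 2*exp(2*s)*cos(3*s)/13 + C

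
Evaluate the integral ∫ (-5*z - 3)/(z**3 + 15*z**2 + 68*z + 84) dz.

Factor the denominator: (z + 2)*(z + 6)*(z + 7).
Partial-fraction decomposition: 32/(5*(z + 7)) - 27/(4*(z + 6)) + 7/(20*(z + 2)).
Integrate each term: A/(z−a) contributes A·log|z−a|.

7*log(z + 2)/20 - 27*log(z + 6)/4 + 32*log(z + 7)/5 + C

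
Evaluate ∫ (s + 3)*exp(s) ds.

Use integration by parts with u = s + 3, dv = exp(s) ds, so v = exp(s).
Apply parts 1 times (tabular method): alternate signs, differentiate u down to 0, integrate dv up.

(s + 2)*exp(s) + C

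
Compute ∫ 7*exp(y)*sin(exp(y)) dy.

Let u = exp(y), so du = (exp(y)) dy.
Rewriting, the integral becomes 7·∫ sin(u) du = 7·-cos(u).
Substituting back, u = exp(y).

-7*cos(exp(y)) + C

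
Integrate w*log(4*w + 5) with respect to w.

w**2*log(4*w + 5)/2 - w**2/4 + 5*w/8 - 25*log(4*w + 5)/32 + C

Use integration by parts with u = log(4*w + 5), dv = w dw.
Then du = 4/(4*w + 5) dw and v = w**2/2.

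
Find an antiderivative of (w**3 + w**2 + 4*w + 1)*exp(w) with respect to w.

Use integration by parts with u = w**3 + w**2 + 4*w + 1, dv = exp(w) dw, so v = exp(w).
Apply parts 3 times (tabular method): alternate signs, differentiate u down to 0, integrate dv up.

(w**3 - 2*w**2 + 8*w - 7)*exp(w) + C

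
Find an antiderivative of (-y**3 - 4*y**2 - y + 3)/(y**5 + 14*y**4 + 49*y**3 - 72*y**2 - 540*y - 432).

Factor the denominator: (y - 3)*(y + 1)*(y + 4)*(y + 6)**2.
Partial-fraction decomposition: -47/(900*(y + 6)) - 9/(10*(y + 6)**2) + 1/(12*(y + 4)) - 1/(300*(y + 1)) - 1/(36*(y - 3)).
Integrate each term; A/(y−a) gives A·log|y−a|; A/(y−a)² gives −A/(y−a).

-log(y - 3)/36 - log(y + 1)/300 + log(y + 4)/12 - 47*log(y + 6)/900 + 9/(10*y + 60) + C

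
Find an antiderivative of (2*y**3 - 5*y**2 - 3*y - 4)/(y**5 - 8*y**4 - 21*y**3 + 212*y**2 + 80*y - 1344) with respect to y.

Factor the denominator: (y - 7)*(y - 4)**2*(y + 3)*(y + 4).
Partial-fraction decomposition: -25/(88*(y + 4)) + 47/(245*(y + 3)) - 1157/(3528*(y - 4)) - 4/(21*(y - 4)**2) + 208/(495*(y - 7)).
Integrate each term; A/(y−a) gives A·log|y−a|; A/(y−a)² gives −A/(y−a).

208*log(y - 7)/495 - 1157*log(y - 4)/3528 + 47*log(y + 3)/245 - 25*log(y + 4)/88 + 4/(21*y - 84) + C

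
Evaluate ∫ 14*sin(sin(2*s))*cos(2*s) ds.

Let u = sin(2*s), so du = (2*cos(2*s)) ds.
Rewriting, the integral becomes 7·∫ sin(u) du = 7·-cos(u).
Substituting back, u = sin(2*s).

-7*cos(sin(2*s)) + C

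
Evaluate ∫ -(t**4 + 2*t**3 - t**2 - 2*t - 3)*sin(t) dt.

Use integration by parts with u = t**4 + 2*t**3 - t**2 - 2*t - 3, dv = -sin(t) dt, so v = cos(t).
Apply parts 4 times (tabular method): alternate signs, differentiate u down to 0, integrate dv up.

t**4*cos(t) - 4*t**3*sin(t) + 2*t**3*cos(t) - 6*t**2*sin(t) - 13*t**2*cos(t) + 26*t*sin(t) - 14*t*cos(t) + 14*sin(t) + 23*cos(t) + C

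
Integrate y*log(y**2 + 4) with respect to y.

y**2*log(y**2 + 4)/2 - y**2/2 + 2*log(y**2 + 4) + C

Let u = y**2 + 4, so du = (2*y) dy.
The integral becomes (1/2)·∫ log(u) du; integrate by parts with u′=log(u), dv′=du.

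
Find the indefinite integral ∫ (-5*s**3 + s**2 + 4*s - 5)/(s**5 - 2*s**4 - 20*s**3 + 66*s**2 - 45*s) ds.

log(s)/9 - 263*log(s - 3)/1152 - 5*log(s - 1)/24 + 125*log(s + 5)/384 + 119/(48*s - 144) + C

Factor the denominator: s*(s - 3)**2*(s - 1)*(s + 5).
Partial-fraction decomposition: 125/(384*(s + 5)) - 5/(24*(s - 1)) - 263/(1152*(s - 3)) - 119/(48*(s - 3)**2) + 1/(9*s).
Integrate each term; A/(s−a) gives A·log|s−a|; A/(s−a)² gives −A/(s−a).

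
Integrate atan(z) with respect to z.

z*atan(z) - log(z**2 + 1)/2 + C

Use integration by parts with u = arctan(z), dv = dz.
Then du = 1/(z**2 + 1) dz.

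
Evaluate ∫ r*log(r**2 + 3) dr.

r**2*log(r**2 + 3)/2 - r**2/2 + 3*log(r**2 + 3)/2 + C

Let u = r**2 + 3, so du = (2*r) dr.
The integral becomes (1/2)·∫ log(u) du; integrate by parts with u′=log(u), dv′=du.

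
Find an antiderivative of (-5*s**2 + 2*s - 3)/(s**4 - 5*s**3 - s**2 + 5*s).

Factor the denominator: s*(s - 5)*(s - 1)*(s + 1).
Partial-fraction decomposition: 5/(6*(s + 1)) + 3/(4*(s - 1)) - 59/(60*(s - 5)) - 3/(5*s).
Integrate each term: A/(s−a) contributes A·log|s−a|.

-3*log(s)/5 - 59*log(s - 5)/60 + 3*log(s - 1)/4 + 5*log(s + 1)/6 + C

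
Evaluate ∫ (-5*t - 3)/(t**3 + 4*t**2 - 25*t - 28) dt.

Factor the denominator: (t - 4)*(t + 1)*(t + 7).
Partial-fraction decomposition: 16/(33*(t + 7)) - 1/(15*(t + 1)) - 23/(55*(t - 4)).
Integrate each term: A/(t−a) contributes A·log|t−a|.

-23*log(t - 4)/55 - log(t + 1)/15 + 16*log(t + 7)/33 + C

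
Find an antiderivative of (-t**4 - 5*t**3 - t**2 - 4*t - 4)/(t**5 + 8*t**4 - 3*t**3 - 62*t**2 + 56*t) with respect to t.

-log(t)/14 - 2*log(t - 2)/3 + 3*log(t - 1)/8 - log(t + 4)/6 - 79*log(t + 7)/168 + C

Factor the denominator: t*(t - 2)*(t - 1)*(t + 4)*(t + 7).
Partial-fraction decomposition: -79/(168*(t + 7)) - 1/(6*(t + 4)) + 3/(8*(t - 1)) - 2/(3*(t - 2)) - 1/(14*t).
Integrate each term: A/(t−a) contributes A·log|t−a|.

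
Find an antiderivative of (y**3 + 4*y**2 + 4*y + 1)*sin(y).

-y**3*cos(y) + 3*y**2*sin(y) - 4*y**2*cos(y) + 8*y*sin(y) + 2*y*cos(y) - 2*sin(y) + 7*cos(y) + C

Use integration by parts with u = y**3 + 4*y**2 + 4*y + 1, dv = sin(y) dy, so v = -cos(y).
Apply parts 3 times (tabular method): alternate signs, differentiate u down to 0, integrate dv up.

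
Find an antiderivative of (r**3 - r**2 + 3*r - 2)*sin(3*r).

-r**3*cos(3*r)/3 + r**2*sin(3*r)/3 + r**2*cos(3*r)/3 - 2*r*sin(3*r)/9 - 7*r*cos(3*r)/9 + 7*sin(3*r)/27 + 16*cos(3*r)/27 + C

Use integration by parts with u = r**3 - r**2 + 3*r - 2, dv = sin(3*r) dr, so v = -cos(3*r)/3.
Apply parts 3 times (tabular method): alternate signs, differentiate u down to 0, integrate dv up.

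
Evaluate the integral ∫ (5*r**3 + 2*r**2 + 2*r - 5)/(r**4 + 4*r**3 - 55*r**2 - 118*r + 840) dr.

Factor the denominator: (r - 5)*(r - 4)*(r + 6)*(r + 7).
Partial-fraction decomposition: 409/(33*(r + 7)) - 205/(22*(r + 6)) - 71/(22*(r - 4)) + 170/(33*(r - 5)).
Integrate each term: A/(r−a) contributes A·log|r−a|.

170*log(r - 5)/33 - 71*log(r - 4)/22 - 205*log(r + 6)/22 + 409*log(r + 7)/33 + C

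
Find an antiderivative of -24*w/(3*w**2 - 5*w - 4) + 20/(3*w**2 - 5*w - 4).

Let u = 3*w**2 - 5*w - 4, so du = (6*w - 5) dw.
Rewriting, the integral becomes -4·∫ 1/u du = -4·log(u).
Substituting back, u = 3*w**2 - 5*w - 4.

-4*log(3*w**2 - 5*w - 4) + C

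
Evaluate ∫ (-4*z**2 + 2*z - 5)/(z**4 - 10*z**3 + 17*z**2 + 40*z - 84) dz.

-187*log(z - 7)/180 + 7*log(z - 3)/4 - 17*log(z - 2)/20 + 5*log(z + 2)/36 + C

Factor the denominator: (z - 7)*(z - 3)*(z - 2)*(z + 2).
Partial-fraction decomposition: 5/(36*(z + 2)) - 17/(20*(z - 2)) + 7/(4*(z - 3)) - 187/(180*(z - 7)).
Integrate each term: A/(z−a) contributes A·log|z−a|.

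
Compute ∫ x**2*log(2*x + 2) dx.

Use integration by parts with u = log(2*x + 2), dv = x**2 dx.
Then du = 2/(2*x + 2) dx and v = x**3/3.

x**3*log(2*x + 2)/3 - x**3/9 + x**2/6 - x/3 + log(x + 1)/3 + C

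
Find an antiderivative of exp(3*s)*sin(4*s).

Let I denote the integral. Integrate by parts with u = sin(4*s), dv = exp(3*s) ds, so v = exp(3*s)/3: I = exp(3*s)*sin(4*s)/3 − (4/3)·∫ exp(3*s)*cos(4*s) ds.
Apply parts again with u = cos(4*s), dv = exp(3*s) ds: ∫ exp(3*s)*cos(4*s) ds = exp(3*s)*cos(4*s)/3 + (4/3)·I. Substituting back brings back I: I = exp(3*s)*sin(4*s)/3 - 4*exp(3*s)*cos(4*s)/9 − (16/9)·I.
Solving for I: (1 + 16/9)·I equals the remaining terms, so I = (9/25)·(exp(3*s)*sin(4*s)/3 - 4*exp(3*s)*cos(4*s)/9).

3*exp(3*s)*sin(4*s)/25 - 4*exp(3*s)*cos(4*s)/25 + C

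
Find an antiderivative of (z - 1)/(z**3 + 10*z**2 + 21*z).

Factor the denominator: z*(z + 3)*(z + 7).
Partial-fraction decomposition: -2/(7*(z + 7)) + 1/(3*(z + 3)) - 1/(21*z).
Integrate each term: A/(z−a) contributes A·log|z−a|.

-log(z)/21 + log(z + 3)/3 - 2*log(z + 7)/7 + C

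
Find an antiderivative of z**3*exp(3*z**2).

(3*z**2 - 1)*exp(3*z**2)/18 + C

Let u = z², du = 2z dz; rewrite as (1/2)∫ u^1·exp(3u) du.
Now integrate by parts 1 time.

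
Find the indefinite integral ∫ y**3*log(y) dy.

y**4*log(y)/4 - y**4/16 + C

Use integration by parts with u = log(y), dv = y**3 dy.
Then du = 1/y dy and v = y**4/4.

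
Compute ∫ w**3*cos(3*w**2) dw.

w**2*sin(3*w**2)/6 + cos(3*w**2)/18 + C

Let u = w², du = 2w dw; rewrite as (1/2)∫ u^1·cos(3u) du.
Now integrate by parts 1 time.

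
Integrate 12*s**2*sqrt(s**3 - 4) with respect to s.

Let u = s**3 - 4, so du = (3*s**2) ds.
Rewriting, the integral becomes 4·∫ √u du = 4·(2/3)u^(3/2).
Substituting back, u = s**3 - 4.

8*(s**3 - 4)**(3/2)/3 + C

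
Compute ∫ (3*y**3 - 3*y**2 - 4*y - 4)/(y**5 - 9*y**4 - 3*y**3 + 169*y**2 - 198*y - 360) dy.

Factor the denominator: (y - 6)*(y - 5)*(y - 3)*(y + 1)*(y + 4).
Partial-fraction decomposition: -38/(315*(y + 4)) + 1/(84*(y + 1)) + 19/(84*(y - 3)) - 23/(9*(y - 5)) + 256/(105*(y - 6)).
Integrate each term: A/(y−a) contributes A·log|y−a|.

256*log(y - 6)/105 - 23*log(y - 5)/9 + 19*log(y - 3)/84 + log(y + 1)/84 - 38*log(y + 4)/315 + C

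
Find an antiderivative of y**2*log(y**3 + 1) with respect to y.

y**3*log(y**3 + 1)/3 - y**3/3 + log(y**3 + 1)/3 + C

Let u = y**3 + 1, so du = (3*y**2) dy.
The integral becomes (1/3)·∫ log(u) du; integrate by parts with u′=log(u), dv′=du.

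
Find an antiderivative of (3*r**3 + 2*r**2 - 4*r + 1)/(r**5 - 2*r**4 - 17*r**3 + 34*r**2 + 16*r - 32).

209*log(r - 4)/240 - 25*log(r - 2)/36 + log(r - 1)/15 - 2*log(r + 1)/45 - 143*log(r + 4)/720 + C

Factor the denominator: (r - 4)*(r - 2)*(r - 1)*(r + 1)*(r + 4).
Partial-fraction decomposition: -143/(720*(r + 4)) - 2/(45*(r + 1)) + 1/(15*(r - 1)) - 25/(36*(r - 2)) + 209/(240*(r - 4)).
Integrate each term: A/(r−a) contributes A·log|r−a|.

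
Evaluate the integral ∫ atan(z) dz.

z*atan(z) - log(z**2 + 1)/2 + C

Use integration by parts with u = arctan(z), dv = dz.
Then du = 1/(z**2 + 1) dz.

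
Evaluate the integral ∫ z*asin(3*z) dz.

Use integration by parts with u = arcsin(3*z), dv = z dz.
Then du = 3/sqrt(-9*z**2 + 1) dz.

z**2*asin(3*z)/2 + z*sqrt(-9*z**2 + 1)/12 - asin(3*z)/36 + C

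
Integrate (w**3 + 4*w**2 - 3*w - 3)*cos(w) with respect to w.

Use integration by parts with u = w**3 + 4*w**2 - 3*w - 3, dv = cos(w) dw, so v = sin(w).
Apply parts 3 times (tabular method): alternate signs, differentiate u down to 0, integrate dv up.

w**3*sin(w) + 4*w**2*sin(w) + 3*w**2*cos(w) - 9*w*sin(w) + 8*w*cos(w) - 11*sin(w) - 9*cos(w) + C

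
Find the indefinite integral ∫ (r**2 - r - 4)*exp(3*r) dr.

Use integration by parts with u = r**2 - r - 4, dv = exp(3*r) dr, so v = exp(3*r)/3.
Apply parts 2 times (tabular method): alternate signs, differentiate u down to 0, integrate dv up.

(9*r**2 - 15*r - 31)*exp(3*r)/27 + C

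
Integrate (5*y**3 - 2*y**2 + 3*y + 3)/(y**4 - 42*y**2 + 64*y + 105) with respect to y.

Factor the denominator: (y - 5)*(y - 3)*(y + 1)*(y + 7).
Partial-fraction decomposition: 1831/(720*(y + 7)) - 7/(144*(y + 1)) - 129/(80*(y - 3)) + 593/(144*(y - 5)).
Integrate each term: A/(y−a) contributes A·log|y−a|.

593*log(y - 5)/144 - 129*log(y - 3)/80 - 7*log(y + 1)/144 + 1831*log(y + 7)/720 + C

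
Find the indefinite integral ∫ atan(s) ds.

Use integration by parts with u = arctan(s), dv = ds.
Then du = 1/(s**2 + 1) ds.

s*atan(s) - log(s**2 + 1)/2 + C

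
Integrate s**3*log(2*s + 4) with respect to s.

Use integration by parts with u = log(2*s + 4), dv = s**3 ds.
Then du = 2/(2*s + 4) ds and v = s**4/4.

s**4*log(2*s + 4)/4 - s**4/16 + s**3/6 - s**2/2 + 2*s - 4*log(s + 2) + C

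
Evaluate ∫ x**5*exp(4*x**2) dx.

Let u = x², du = 2x dx; rewrite as (1/2)∫ u^2·exp(4u) du.
Now integrate by parts 2 times.

(8*x**4 - 4*x**2 + 1)*exp(4*x**2)/64 + C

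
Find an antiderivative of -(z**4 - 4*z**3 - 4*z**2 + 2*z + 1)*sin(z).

z**4*cos(z) - 4*z**3*sin(z) - 4*z**3*cos(z) + 12*z**2*sin(z) - 16*z**2*cos(z) + 32*z*sin(z) + 26*z*cos(z) - 26*sin(z) + 33*cos(z) + C

Use integration by parts with u = z**4 - 4*z**3 - 4*z**2 + 2*z + 1, dv = -sin(z) dz, so v = cos(z).
Apply parts 4 times (tabular method): alternate signs, differentiate u down to 0, integrate dv up.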